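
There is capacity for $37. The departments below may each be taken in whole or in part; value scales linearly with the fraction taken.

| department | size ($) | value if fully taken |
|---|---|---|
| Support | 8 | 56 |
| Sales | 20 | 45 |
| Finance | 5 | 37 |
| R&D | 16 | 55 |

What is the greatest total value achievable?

166

Best value per unit of size first: Finance 37/5≈7.4, Support 56/8≈7, R&D 55/16≈3.44, Sales 45/20≈2.25.
All 5 $ of Finance fit (value 37) ; 32 remain.
Take all of Support (8 $, value 56) ; 24 $ left.
R&D: take in full, 16 $ for value 55 ; 8 left.
8 $ left: a 8/20 share of Sales gives 45×8/20 = 18.
Total value = 166.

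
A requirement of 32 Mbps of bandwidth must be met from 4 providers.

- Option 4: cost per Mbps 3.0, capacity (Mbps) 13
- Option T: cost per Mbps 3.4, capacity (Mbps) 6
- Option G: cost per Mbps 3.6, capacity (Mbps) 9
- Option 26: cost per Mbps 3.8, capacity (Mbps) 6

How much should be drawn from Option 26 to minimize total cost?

4

Use providers in increasing cost order.
Option 4 (3.0): use full 13 — 19 Mbps to go.
Option T (3.4): use full 6 — 13 Mbps to go.
Option G (3.6): use full 9 — 4 Mbps to go.
Option 26 (3.8): take the remaining 4 — done.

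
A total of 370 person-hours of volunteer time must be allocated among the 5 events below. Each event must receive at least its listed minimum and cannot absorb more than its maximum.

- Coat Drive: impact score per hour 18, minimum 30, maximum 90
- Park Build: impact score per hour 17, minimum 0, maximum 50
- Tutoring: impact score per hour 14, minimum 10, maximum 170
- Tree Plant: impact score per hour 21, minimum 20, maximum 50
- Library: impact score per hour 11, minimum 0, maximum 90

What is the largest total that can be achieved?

Meeting every minimum uses 30+0+10+20+0 = 60 person-hours, leaving 310.
Rank by impact score per hour: Tree Plant 21 > Coat Drive 18 > Park Build 17 > Tutoring 14 > Library 11.
Tree Plant takes 30 more to reach its cap of 50 — 280 left.
Give Coat Drive 60 more to hit its cap of 90 — 220 left.
Park Build takes 50 more to reach its cap of 50 — 170 left.
Give Tutoring 160 more to hit its cap of 170 — 10 left.
Library has room for 90 more but only 10 remain, so it gets 10.
Total = 18×90 + 17×50 + 14×170 + 21×50 + 11×10 = 6010.

6010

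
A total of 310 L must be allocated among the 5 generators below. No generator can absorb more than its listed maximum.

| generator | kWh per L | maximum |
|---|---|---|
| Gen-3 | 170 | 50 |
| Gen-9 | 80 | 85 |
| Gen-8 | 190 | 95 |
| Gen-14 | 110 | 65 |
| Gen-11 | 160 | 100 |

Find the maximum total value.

Rank by kWh per L: Gen-8 190 > Gen-3 170 > Gen-11 160 > Gen-14 110 > Gen-9 80.
Gen-8 takes 95 to reach its cap of 95 — 215 left.
Gen-3: +50 to 50 (cap) — 165 left.
Give Gen-11 100 to hit its cap of 100 — 65 left.
Gen-14 takes 65 to reach its cap of 65 — 0 left.
Total = 170×50 + 190×95 + 110×65 + 160×100 = 49700.

49700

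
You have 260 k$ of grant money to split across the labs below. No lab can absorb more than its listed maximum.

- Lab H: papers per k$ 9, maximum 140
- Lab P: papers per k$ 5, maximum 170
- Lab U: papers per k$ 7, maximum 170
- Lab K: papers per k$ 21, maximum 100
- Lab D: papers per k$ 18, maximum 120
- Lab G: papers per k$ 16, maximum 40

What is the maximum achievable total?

4900

Order the labs by papers per k$: Lab K 21 > Lab D 18 > Lab G 16 > Lab H 9 > Lab U 7 > Lab P 5.
Lab K takes 100 to reach its cap of 100 → 160 left.
Lab D takes 120 to reach its cap of 120 → 40 left.
Give Lab G 40 to hit its cap of 40 → 0 left.
Total = 21×100 + 18×120 + 16×40 = 4900.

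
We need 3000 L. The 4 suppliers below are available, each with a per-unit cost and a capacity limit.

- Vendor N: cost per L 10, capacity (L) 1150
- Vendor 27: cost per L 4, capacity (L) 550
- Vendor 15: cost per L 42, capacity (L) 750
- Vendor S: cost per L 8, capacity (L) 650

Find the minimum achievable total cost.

46200

Use suppliers in increasing cost order.
Vendor 27 (4): use full 550 ; 2450 L to go.
Take 650 from Vendor S at 8 ; need 1800 more.
Vendor N (10): use full 1150 ; 650 L to go.
Vendor 15 (42): take the remaining 650 ; done.
Cost = 550×4 + 650×8 + 1150×10 + 650×42 = 46200.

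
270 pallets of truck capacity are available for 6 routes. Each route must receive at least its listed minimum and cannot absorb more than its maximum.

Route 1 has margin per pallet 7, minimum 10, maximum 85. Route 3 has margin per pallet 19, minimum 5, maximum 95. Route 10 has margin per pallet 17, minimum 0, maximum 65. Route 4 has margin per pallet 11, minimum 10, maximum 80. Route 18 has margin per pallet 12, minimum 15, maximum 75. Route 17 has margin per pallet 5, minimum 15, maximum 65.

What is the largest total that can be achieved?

4065

Meeting every minimum uses 10+5+0+10+15+15 = 55 pallets, leaving 215.
Highest margin per pallet first: Route 3 19 > Route 10 17 > Route 18 12 > Route 4 11 > Route 1 7 > Route 17 5.
Route 3 takes 90 more to reach its cap of 95 — 125 left.
Give Route 10 65 more to hit its cap of 65 — 60 left.
Give Route 18 60 more to hit its cap of 75 — 0 left.
Total = 7×10 + 19×95 + 17×65 + 11×10 + 12×75 + 5×15 = 4065.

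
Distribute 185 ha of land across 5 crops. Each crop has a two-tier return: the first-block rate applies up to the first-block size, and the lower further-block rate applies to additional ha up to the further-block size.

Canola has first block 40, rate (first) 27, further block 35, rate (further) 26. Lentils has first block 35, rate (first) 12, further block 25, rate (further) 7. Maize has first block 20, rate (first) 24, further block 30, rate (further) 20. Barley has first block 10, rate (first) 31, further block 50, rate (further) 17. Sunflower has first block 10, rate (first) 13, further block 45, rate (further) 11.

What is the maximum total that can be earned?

4230

Order all 10 blocks by rate: Barley/first 31 > Canola/first 27 > Canola/second 26 > Maize/first 24 > Maize/second 20 > Barley/second 17 > Sunflower/first 13 > Lentils/first 12 > Sunflower/second 11 > Lentils/second 7.
Barley first at 31: fill all 10 → 175 left.
Canola first at 27: fill all 40 → 135 left.
Canola second at 26: fill all 35 → 100 left.
Maize first at 24: fill all 20 → 80 left.
Maize second at 20: fill all 30 → 50 left.
Barley second at 17: fill all 50 → 0 left.
Total = 31×10 + 27×40 + 26×35 + 24×20 + 20×30 + 17×50 = 4230.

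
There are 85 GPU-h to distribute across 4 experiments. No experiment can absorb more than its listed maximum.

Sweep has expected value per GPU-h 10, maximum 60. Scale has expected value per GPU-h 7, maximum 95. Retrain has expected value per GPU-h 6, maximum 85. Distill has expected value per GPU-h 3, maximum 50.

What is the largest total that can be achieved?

775

Rank by expected value per GPU-h: Sweep 10 > Scale 7 > Retrain 6 > Distill 3.
Sweep takes 60 to reach its cap of 60 ; 25 left.
Scale has room for 95 but only 25 remain, so it gets 25.
Total = 10×60 + 7×25 = 775.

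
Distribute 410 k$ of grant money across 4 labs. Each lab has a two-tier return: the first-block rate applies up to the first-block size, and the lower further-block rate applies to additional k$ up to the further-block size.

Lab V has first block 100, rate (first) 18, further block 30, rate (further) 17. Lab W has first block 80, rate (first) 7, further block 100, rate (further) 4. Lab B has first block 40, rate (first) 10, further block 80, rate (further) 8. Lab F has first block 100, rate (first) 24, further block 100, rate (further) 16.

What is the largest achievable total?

7030

Treat each block as its own option and order by rate: Lab F/tier1 24 > Lab V/tier1 18 > Lab V/tier2 17 > Lab F/tier2 16 > Lab B/tier1 10 > Lab B/tier2 8 > Lab W/tier1 7 > Lab W/tier2 4.
Lab F/tier1 (24): +100 — 310 left.
Fill Lab V tier1 block (100 at 18) — 210 left.
Lab V tier2 at 17: fill all 30 — 180 left.
Lab F tier2 at 16: fill all 100 — 80 left.
Lab B tier1 at 10: fill all 40 — 40 left.
Lab B/tier2: +40 of 80 at 8; pool empty.
Total = 24×100 + 18×100 + 17×30 + 16×100 + 10×40 + 8×40 = 7030.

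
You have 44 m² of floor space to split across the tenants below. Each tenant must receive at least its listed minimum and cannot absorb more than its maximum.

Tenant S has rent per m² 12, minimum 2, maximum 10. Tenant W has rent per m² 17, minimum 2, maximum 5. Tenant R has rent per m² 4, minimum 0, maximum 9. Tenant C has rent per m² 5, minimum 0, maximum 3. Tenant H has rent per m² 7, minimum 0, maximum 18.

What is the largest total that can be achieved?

378

Meeting every minimum uses 2+2+0+0+0 = 4 m², leaving 40.
Rank by rent per m²: Tenant W 17 > Tenant S 12 > Tenant H 7 > Tenant C 5 > Tenant R 4.
Tenant W takes 3 more to reach its cap of 5 → 37 left.
Tenant S takes 8 more to reach its cap of 10 → 29 left.
Tenant H: +18 to 18 (cap) → 11 left.
Tenant C takes 3 more to reach its cap of 3 → 8 left.
Tenant R: +8 (room for 9) → 8. Pool exhausted.
Total = 12×10 + 17×5 + 4×8 + 5×3 + 7×18 = 378.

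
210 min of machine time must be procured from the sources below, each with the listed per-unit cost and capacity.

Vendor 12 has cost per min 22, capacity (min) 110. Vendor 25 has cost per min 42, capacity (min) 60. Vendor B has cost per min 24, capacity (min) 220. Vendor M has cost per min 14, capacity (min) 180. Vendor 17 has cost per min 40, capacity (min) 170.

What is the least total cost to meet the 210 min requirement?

Fill from the cheapest source first.
Take 180 from Vendor M at 14 → need 30 more.
Vendor 12 (22): take the remaining 30 → done.
Vendor B, Vendor 17, Vendor 25: unused.
Cost = 180×14 + 30×22 = 3180.

3180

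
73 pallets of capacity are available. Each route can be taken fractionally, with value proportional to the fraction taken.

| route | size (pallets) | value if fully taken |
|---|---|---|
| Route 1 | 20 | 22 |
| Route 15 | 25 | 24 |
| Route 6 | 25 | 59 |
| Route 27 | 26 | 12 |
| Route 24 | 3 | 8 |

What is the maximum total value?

Best value per unit of size first: Route 24 8/3≈2.67, Route 6 59/25≈2.36, Route 1 22/20≈1.1, Route 15 24/25≈0.96, Route 27 12/26≈0.462.
Take all of Route 24 (3 pallets, value 8) → 70 pallets left.
All 25 pallets of Route 6 fit (value 59) → 45 remain.
Take all of Route 1 (20 pallets, value 22) → 25 pallets left.
Route 15: take in full, 25 pallets for value 24 → 0 left.
Total value = 113.

113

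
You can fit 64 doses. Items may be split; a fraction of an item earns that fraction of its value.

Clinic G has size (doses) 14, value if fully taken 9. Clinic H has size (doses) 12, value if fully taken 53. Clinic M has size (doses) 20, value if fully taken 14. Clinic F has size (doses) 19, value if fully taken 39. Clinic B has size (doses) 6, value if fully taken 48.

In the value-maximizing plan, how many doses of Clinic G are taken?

Rank by value-to-size ratio: Clinic B 48/6≈8, Clinic H 53/12≈4.42, Clinic F 39/19≈2.05, Clinic M 14/20≈0.7, Clinic G 9/14≈0.643.
Take all of Clinic B (6 doses, value 48) ; 58 doses left.
Clinic H: take in full, 12 doses for value 53 ; 46 left.
All 19 doses of Clinic F fit (value 39) ; 27 remain.
Take all of Clinic M (20 doses, value 14) ; 7 doses left.
Fill the last 7 doses with part of Clinic G: 7/14 of it earns 4.5.

7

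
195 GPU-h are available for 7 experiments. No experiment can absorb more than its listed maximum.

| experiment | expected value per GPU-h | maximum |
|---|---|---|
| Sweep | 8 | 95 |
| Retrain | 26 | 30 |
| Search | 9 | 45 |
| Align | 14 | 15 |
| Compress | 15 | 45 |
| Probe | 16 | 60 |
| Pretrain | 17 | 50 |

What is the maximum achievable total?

Rank by expected value per GPU-h: Retrain 26 > Pretrain 17 > Probe 16 > Compress 15 > Align 14 > Search 9 > Sweep 8.
Retrain: +30 to 30 (cap) → 165 left.
Pretrain takes 50 to reach its cap of 50 → 115 left.
Give Probe 60 to hit its cap of 60 → 55 left.
Give Compress 45 to hit its cap of 45 → 10 left.
Only 10 left; Align takes them to reach 10.
Total = 26×30 + 14×10 + 15×45 + 16×60 + 17×50 = 3405.

3405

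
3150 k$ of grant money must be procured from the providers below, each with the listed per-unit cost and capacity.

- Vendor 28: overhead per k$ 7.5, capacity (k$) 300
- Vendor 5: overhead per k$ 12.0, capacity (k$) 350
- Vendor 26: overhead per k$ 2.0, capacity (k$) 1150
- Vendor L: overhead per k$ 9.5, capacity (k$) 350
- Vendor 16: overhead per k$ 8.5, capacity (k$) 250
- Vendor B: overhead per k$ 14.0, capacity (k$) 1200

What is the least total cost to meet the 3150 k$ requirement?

24700

Use providers in increasing cost order.
Vendor 26 (2.0): use full 1150 — 2000 k$ to go.
Take 300 from Vendor 28 at 7.5 — need 1700 more.
Vendor 16 at 8.5: take all 250 k$ — 1450 still needed.
Vendor L at 9.5: take all 350 k$ — 1100 still needed.
Vendor 5 at 12.0: take all 350 k$ — 750 still needed.
Vendor B (14.0): take the remaining 750 — done.
Cost = 1150×2.0 + 300×7.5 + 250×8.5 + 350×9.5 + 350×12.0 + 750×14.0 = 24700.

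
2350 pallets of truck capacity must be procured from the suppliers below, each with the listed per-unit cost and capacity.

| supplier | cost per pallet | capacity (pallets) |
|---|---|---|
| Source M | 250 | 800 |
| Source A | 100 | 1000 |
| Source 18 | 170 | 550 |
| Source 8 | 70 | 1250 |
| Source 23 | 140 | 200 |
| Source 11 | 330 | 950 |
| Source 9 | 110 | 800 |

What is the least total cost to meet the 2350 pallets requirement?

198500

Fill from the cheapest supplier first.
Take 1250 from Source 8 at 70 ; need 1100 more.
Source A (100): use full 1000 ; 100 pallets to go.
Source 9 at 110: take 100 of its 800 ; requirement met.
Source 23, Source 18, Source M, Source 11: unused.
Cost = 1250×70 + 1000×100 + 100×110 = 198500.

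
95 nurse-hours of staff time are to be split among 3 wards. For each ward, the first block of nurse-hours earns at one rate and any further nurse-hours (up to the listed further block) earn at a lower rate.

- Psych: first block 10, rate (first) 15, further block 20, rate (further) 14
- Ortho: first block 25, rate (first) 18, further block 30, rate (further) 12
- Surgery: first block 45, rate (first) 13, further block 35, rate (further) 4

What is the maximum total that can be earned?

Rank every tier by rate: Ortho/T1 18 > Psych/T1 15 > Psych/T2 14 > Surgery/T1 13 > Ortho/T2 12 > Surgery/T2 4.
Ortho/T1 (18): +25 ; 70 left.
Psych T1 at 15: fill all 10 ; 60 left.
Psych T2 at 14: fill all 20 ; 40 left.
Surgery T1 at 13: only 40 left, fill 40.
Total = 18×25 + 15×10 + 14×20 + 13×40 = 1400.

1400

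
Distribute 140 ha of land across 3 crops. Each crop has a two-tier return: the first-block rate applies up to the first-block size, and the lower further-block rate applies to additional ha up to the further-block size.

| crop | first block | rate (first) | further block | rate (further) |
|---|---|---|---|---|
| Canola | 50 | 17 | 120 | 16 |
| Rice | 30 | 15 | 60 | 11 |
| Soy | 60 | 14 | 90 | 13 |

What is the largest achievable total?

2290

Rank every tier by rate: Canola/T1 17 > Canola/T2 16 > Rice/T1 15 > Soy/T1 14 > Soy/T2 13 > Rice/T2 11.
Fill Canola T1 block (50 at 17) ; 90 left.
Canola T2 at 16: only 90 left, fill 90.
Total = 17×50 + 16×90 = 2290.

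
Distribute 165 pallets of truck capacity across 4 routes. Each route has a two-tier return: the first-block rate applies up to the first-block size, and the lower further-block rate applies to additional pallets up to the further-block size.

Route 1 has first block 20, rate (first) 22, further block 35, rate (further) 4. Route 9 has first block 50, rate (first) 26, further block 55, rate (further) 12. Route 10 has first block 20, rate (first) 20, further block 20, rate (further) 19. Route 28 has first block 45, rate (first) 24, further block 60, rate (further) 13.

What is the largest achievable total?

Order all 8 blocks by rate: Route 9/first 26 > Route 28/first 24 > Route 1/first 22 > Route 10/first 20 > Route 10/second 19 > Route 28/second 13 > Route 9/second 12 > Route 1/second 4.
Fill Route 9 first block (50 at 26) → 115 left.
Route 28/first (24): +45 → 70 left.
Route 1 first at 22: fill all 20 → 50 left.
Route 10/first (20): +20 → 30 left.
Route 10 second at 19: fill all 20 → 10 left.
Route 28 second at 13: only 10 left, fill 10.
Total = 26×50 + 24×45 + 22×20 + 20×20 + 19×20 + 13×10 = 3730.

3730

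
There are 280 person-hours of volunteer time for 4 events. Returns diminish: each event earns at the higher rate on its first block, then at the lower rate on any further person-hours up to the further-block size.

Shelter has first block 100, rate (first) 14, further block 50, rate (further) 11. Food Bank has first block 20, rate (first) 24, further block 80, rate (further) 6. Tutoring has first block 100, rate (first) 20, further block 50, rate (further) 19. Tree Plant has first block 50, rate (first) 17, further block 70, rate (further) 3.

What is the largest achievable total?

5120

Order all 8 blocks by rate: Food Bank/first 24 > Tutoring/first 20 > Tutoring/second 19 > Tree Plant/first 17 > Shelter/first 14 > Shelter/second 11 > Food Bank/second 6 > Tree Plant/second 3.
Food Bank first at 24: fill all 20 ; 260 left.
Tutoring/first (20): +100 ; 160 left.
Tutoring/second (19): +50 ; 110 left.
Tree Plant first at 17: fill all 50 ; 60 left.
Shelter/first: +60 of 100 at 14; pool empty.
Total = 24×20 + 20×100 + 19×50 + 17×50 + 14×60 = 5120.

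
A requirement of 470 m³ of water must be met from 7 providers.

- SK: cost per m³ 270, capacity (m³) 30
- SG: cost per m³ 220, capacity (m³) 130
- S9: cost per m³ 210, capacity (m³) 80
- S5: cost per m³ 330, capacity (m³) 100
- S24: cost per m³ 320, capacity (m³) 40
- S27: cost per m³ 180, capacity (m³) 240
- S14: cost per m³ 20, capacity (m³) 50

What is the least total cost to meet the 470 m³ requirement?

Fill from the cheapest provider first.
Take 50 from S14 at 20 — need 420 more.
Take 240 from S27 at 180 — need 180 more.
S9 (210): use full 80 — 100 m³ to go.
Take 100 from SG at 220 to finish.
SK, S24, S5: unused.
Cost = 50×20 + 240×180 + 80×210 + 100×220 = 83000.

83000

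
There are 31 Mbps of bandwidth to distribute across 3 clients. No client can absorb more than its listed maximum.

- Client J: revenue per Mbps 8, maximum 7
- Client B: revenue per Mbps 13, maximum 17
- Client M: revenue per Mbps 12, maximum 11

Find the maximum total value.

377

Highest revenue per Mbps first: Client B 13 > Client M 12 > Client J 8.
Give Client B 17 to hit its cap of 17 — 14 left.
Client M: +11 to 11 (cap) — 3 left.
Client J has room for 7 but only 3 remain, so it gets 3.
Total = 8×3 + 13×17 + 12×11 = 377.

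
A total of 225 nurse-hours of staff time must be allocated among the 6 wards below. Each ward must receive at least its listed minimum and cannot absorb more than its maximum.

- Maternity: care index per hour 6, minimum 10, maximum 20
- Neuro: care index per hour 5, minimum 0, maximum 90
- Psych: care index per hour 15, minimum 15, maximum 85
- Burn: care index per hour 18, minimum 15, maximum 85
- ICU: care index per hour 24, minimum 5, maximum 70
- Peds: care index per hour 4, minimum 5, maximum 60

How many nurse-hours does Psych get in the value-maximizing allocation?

Meeting every minimum uses 10+0+15+15+5+5 = 50 nurse-hours, leaving 175.
Highest care index per hour first: ICU 24 > Burn 18 > Psych 15 > Maternity 6 > Neuro 5 > Peds 4.
ICU takes 65 more to reach its cap of 70 ; 110 left.
Burn takes 70 more to reach its cap of 85 ; 40 left.
Psych has room for 70 more but only 40 remain, so it gets 55.

55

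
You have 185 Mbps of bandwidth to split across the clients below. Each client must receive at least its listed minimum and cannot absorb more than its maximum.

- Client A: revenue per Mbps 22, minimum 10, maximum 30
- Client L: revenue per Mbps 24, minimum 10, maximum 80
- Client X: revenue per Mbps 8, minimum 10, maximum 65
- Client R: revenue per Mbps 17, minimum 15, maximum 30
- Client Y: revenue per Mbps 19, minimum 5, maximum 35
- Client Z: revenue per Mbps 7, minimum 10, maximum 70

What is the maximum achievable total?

Meeting every minimum uses 10+10+10+15+5+10 = 60 Mbps, leaving 125.
Order the clients by revenue per Mbps: Client L 24 > Client A 22 > Client Y 19 > Client R 17 > Client X 8 > Client Z 7.
Client L: +70 to 80 (cap) — 55 left.
Give Client A 20 more to hit its cap of 30 — 35 left.
Client Y takes 30 more to reach its cap of 35 — 5 left.
Only 5 left; Client R takes them to reach 20.
Total = 22×30 + 24×80 + 8×10 + 17×20 + 19×35 + 7×10 = 3735.

3735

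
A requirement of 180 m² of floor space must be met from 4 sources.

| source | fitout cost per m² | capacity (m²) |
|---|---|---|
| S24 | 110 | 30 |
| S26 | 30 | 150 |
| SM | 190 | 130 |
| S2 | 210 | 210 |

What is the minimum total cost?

Cheapest first:
Take 150 from S26 at 30 ; need 30 more.
S24 (110): use full 30 ; 0 m² to go.
SM, S2: unused.
Cost = 150×30 + 30×110 = 7800.

7800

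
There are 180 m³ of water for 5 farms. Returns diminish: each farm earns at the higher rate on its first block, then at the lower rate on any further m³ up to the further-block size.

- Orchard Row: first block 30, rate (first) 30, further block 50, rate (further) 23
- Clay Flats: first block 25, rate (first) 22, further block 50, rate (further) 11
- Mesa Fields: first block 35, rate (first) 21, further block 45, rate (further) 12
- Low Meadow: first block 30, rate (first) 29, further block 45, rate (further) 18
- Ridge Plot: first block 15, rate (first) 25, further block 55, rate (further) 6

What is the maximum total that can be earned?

Order all 10 blocks by rate: Orchard Row/T1 30 > Low Meadow/T1 29 > Ridge Plot/T1 25 > Orchard Row/T2 23 > Clay Flats/T1 22 > Mesa Fields/T1 21 > Low Meadow/T2 18 > Mesa Fields/T2 12 > Clay Flats/T2 11 > Ridge Plot/T2 6.
Orchard Row T1 at 30: fill all 30 → 150 left.
Low Meadow/T1 (29): +30 → 120 left.
Ridge Plot/T1 (25): +15 → 105 left.
Fill Orchard Row T2 block (50 at 23) → 55 left.
Clay Flats T1 at 22: fill all 25 → 30 left.
Mesa Fields/T1: +30 of 35 at 21; pool empty.
Total = 30×30 + 29×30 + 25×15 + 23×50 + 22×25 + 21×30 = 4475.

4475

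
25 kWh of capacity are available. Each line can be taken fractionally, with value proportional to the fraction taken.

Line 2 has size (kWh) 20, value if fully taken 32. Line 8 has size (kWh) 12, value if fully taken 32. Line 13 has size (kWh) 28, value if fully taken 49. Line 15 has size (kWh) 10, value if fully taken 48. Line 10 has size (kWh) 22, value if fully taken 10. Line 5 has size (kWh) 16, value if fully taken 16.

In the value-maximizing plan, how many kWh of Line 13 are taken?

Best value per unit of size first: Line 15 48/10≈4.8, Line 8 32/12≈2.67, Line 13 49/28≈1.75, Line 2 32/20≈1.6, Line 5 16/16≈1, Line 10 10/22≈0.455.
All 10 kWh of Line 15 fit (value 48) — 15 remain.
Take all of Line 8 (12 kWh, value 32) — 3 kWh left.
Only 3 kWh remain; take 3/28 of Line 13 for value 49×3/28 = 5.25.

3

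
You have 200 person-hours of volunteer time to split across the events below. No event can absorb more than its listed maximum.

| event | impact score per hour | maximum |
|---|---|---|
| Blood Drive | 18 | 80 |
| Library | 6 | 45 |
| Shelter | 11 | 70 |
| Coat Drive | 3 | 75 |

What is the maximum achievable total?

2495

Rank by impact score per hour: Blood Drive 18 > Shelter 11 > Library 6 > Coat Drive 3.
Blood Drive takes 80 to reach its cap of 80 — 120 left.
Shelter: +70 to 70 (cap) — 50 left.
Library: +45 to 45 (cap) — 5 left.
Coat Drive: +5 (room for 75) → 5. Pool exhausted.
Total = 18×80 + 6×45 + 11×70 + 3×5 = 2495.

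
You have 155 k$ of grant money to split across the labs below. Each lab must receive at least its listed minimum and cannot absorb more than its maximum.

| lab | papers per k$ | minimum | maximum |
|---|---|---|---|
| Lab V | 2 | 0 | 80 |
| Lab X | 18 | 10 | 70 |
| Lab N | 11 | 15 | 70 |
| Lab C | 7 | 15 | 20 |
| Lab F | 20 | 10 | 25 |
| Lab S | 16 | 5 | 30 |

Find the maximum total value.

Meeting every minimum uses 0+10+15+15+10+5 = 55 k$, leaving 100.
Order the labs by papers per k$: Lab F 20 > Lab X 18 > Lab S 16 > Lab N 11 > Lab C 7 > Lab V 2.
Give Lab F 15 more to hit its cap of 25 — 85 left.
Give Lab X 60 more to hit its cap of 70 — 25 left.
Give Lab S 25 more to hit its cap of 30 — 0 left.
Total = 18×70 + 11×15 + 7×15 + 20×25 + 16×30 = 2510.

2510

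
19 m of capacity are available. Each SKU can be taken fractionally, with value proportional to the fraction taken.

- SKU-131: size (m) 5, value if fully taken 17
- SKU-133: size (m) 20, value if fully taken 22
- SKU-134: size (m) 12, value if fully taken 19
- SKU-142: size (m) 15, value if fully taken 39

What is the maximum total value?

Sort by value density: SKU-131 17/5≈3.4, SKU-142 39/15≈2.6, SKU-134 19/12≈1.58, SKU-133 22/20≈1.1.
SKU-131: take in full, 5 m for value 17 → 14 left.
Only 14 m remain; take 14/15 of SKU-142 for value 39×14/15 = 36.4.
Total value = 53.4.

53.4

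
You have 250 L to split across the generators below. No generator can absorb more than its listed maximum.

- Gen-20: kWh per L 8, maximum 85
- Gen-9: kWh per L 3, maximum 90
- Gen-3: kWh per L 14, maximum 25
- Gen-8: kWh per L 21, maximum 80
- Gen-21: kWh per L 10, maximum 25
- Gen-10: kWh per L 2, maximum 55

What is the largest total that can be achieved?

3065

Rank by kWh per L: Gen-8 21 > Gen-3 14 > Gen-21 10 > Gen-20 8 > Gen-9 3 > Gen-10 2.
Give Gen-8 80 to hit its cap of 80 — 170 left.
Give Gen-3 25 to hit its cap of 25 — 145 left.
Gen-21: +25 to 25 (cap) — 120 left.
Gen-20: +85 to 85 (cap) — 35 left.
Gen-9 has room for 90 but only 35 remain, so it gets 35.
Total = 8×85 + 3×35 + 14×25 + 21×80 + 10×25 = 3065.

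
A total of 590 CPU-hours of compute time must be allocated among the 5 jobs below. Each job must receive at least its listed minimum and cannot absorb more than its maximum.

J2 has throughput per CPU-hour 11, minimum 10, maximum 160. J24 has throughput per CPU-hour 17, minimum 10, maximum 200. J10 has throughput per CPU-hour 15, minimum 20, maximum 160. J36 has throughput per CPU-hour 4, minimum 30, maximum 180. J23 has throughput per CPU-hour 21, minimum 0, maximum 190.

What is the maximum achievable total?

10020

Meeting every minimum uses 10+10+20+30+0 = 70 CPU-hours, leaving 520.
Rank by throughput per CPU-hour: J23 21 > J24 17 > J10 15 > J2 11 > J36 4.
J23: +190 to 190 (cap) → 330 left.
Give J24 190 more to hit its cap of 200 → 140 left.
Give J10 140 more to hit its cap of 160 → 0 left.
Total = 11×10 + 17×200 + 15×160 + 4×30 + 21×190 = 10020.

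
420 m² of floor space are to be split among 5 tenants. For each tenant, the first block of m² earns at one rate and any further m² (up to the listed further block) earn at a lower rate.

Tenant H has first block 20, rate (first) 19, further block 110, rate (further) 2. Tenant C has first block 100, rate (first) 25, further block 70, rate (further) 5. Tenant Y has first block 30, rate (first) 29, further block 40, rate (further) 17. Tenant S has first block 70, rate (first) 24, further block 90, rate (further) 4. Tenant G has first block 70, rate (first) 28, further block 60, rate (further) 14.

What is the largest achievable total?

9060

Treat each block as its own option and order by rate: Tenant Y/T1 29 > Tenant G/T1 28 > Tenant C/T1 25 > Tenant S/T1 24 > Tenant H/T1 19 > Tenant Y/T2 17 > Tenant G/T2 14 > Tenant C/T2 5 > Tenant S/T2 4 > Tenant H/T2 2.
Tenant Y T1 at 29: fill all 30 — 390 left.
Tenant G T1 at 28: fill all 70 — 320 left.
Tenant C T1 at 25: fill all 100 — 220 left.
Fill Tenant S T1 block (70 at 24) — 150 left.
Fill Tenant H T1 block (20 at 19) — 130 left.
Tenant Y T2 at 17: fill all 40 — 90 left.
Fill Tenant G T2 block (60 at 14) — 30 left.
Tenant C T2 at 5: only 30 left, fill 30.
Total = 29×30 + 28×70 + 25×100 + 24×70 + 19×20 + 17×40 + 14×60 + 5×30 = 9060.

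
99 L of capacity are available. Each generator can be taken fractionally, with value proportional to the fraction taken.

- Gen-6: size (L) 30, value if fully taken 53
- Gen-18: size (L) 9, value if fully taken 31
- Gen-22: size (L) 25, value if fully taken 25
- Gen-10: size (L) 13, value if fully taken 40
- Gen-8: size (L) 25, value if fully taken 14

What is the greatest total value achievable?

Rank by value-to-size ratio: Gen-18 31/9≈3.44, Gen-10 40/13≈3.08, Gen-6 53/30≈1.77, Gen-22 25/25≈1, Gen-8 14/25≈0.56.
All 9 L of Gen-18 fit (value 31) — 90 remain.
Take all of Gen-10 (13 L, value 40) — 77 L left.
All 30 L of Gen-6 fit (value 53) — 47 remain.
Take all of Gen-22 (25 L, value 25) — 22 L left.
Fill the last 22 L with part of Gen-8: 22/25 of it earns 12.32.
Total value = 161.32.

161.32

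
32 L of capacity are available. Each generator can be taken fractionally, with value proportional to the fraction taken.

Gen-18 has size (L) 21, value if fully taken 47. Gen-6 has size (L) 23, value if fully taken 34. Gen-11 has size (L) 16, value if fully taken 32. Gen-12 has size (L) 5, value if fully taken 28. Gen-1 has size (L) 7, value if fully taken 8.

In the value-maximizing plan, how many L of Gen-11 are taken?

Best value per unit of size first: Gen-12 28/5≈5.6, Gen-18 47/21≈2.24, Gen-11 32/16≈2, Gen-6 34/23≈1.48, Gen-1 8/7≈1.14.
Gen-12: take in full, 5 L for value 28 → 27 left.
Take all of Gen-18 (21 L, value 47) → 6 L left.
Fill the last 6 L with part of Gen-11: 6/16 of it earns 12.

6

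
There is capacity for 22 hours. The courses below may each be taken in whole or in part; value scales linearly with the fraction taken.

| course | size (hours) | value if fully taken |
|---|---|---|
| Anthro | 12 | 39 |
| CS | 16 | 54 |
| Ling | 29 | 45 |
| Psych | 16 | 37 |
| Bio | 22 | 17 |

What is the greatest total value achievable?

Rank by value-to-size ratio: CS 54/16≈3.38, Anthro 39/12≈3.25, Psych 37/16≈2.31, Ling 45/29≈1.55, Bio 17/22≈0.773.
CS: take in full, 16 hours for value 54 → 6 left.
Only 6 hours remain; take 6/12 of Anthro for value 39×6/12 = 19.5.
Total value = 73.5.

73.5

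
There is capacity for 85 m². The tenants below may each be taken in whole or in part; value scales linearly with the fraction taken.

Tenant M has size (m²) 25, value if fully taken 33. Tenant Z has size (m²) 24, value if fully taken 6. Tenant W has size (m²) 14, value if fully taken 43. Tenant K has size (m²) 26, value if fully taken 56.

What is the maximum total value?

137

Best value per unit of size first: Tenant W 43/14≈3.07, Tenant K 56/26≈2.15, Tenant M 33/25≈1.32, Tenant Z 6/24≈0.25.
Tenant W: take in full, 14 m² for value 43 → 71 left.
Take all of Tenant K (26 m², value 56) → 45 m² left.
Tenant M: take in full, 25 m² for value 33 → 20 left.
20 m² left: a 20/24 share of Tenant Z gives 6×20/24 = 5.
Total value = 137.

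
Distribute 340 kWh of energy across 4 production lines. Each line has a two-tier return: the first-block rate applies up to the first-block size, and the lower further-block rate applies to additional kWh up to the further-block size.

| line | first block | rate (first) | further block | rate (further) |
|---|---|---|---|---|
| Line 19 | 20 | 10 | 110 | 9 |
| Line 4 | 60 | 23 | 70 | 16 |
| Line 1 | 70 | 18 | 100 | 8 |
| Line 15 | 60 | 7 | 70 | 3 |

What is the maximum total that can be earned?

5030

Rank every tier by rate: Line 4/first 23 > Line 1/first 18 > Line 4/second 16 > Line 19/first 10 > Line 19/second 9 > Line 1/second 8 > Line 15/first 7 > Line 15/second 3.
Fill Line 4 first block (60 at 23) — 280 left.
Line 1/first (18): +70 — 210 left.
Fill Line 4 second block (70 at 16) — 140 left.
Line 19 first at 10: fill all 20 — 120 left.
Line 19 second at 9: fill all 110 — 10 left.
Line 1/second: +10 of 100 at 8; pool empty.
Total = 23×60 + 18×70 + 16×70 + 10×20 + 9×110 + 8×10 = 5030.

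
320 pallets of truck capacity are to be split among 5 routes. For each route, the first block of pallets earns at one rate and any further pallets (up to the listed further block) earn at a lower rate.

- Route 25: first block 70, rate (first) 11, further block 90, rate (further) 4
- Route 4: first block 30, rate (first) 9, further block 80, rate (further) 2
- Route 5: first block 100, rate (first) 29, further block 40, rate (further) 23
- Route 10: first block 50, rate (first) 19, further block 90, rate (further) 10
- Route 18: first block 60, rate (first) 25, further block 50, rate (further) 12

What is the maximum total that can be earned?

7090

Treat each block as its own option and order by rate: Route 5/tier1 29 > Route 18/tier1 25 > Route 5/tier2 23 > Route 10/tier1 19 > Route 18/tier2 12 > Route 25/tier1 11 > Route 10/tier2 10 > Route 4/tier1 9 > Route 25/tier2 4 > Route 4/tier2 2.
Route 5/tier1 (29): +100 ; 220 left.
Route 18 tier1 at 25: fill all 60 ; 160 left.
Route 5/tier2 (23): +40 ; 120 left.
Fill Route 10 tier1 block (50 at 19) ; 70 left.
Fill Route 18 tier2 block (50 at 12) ; 20 left.
Route 25/tier1: +20 of 70 at 11; pool empty.
Total = 29×100 + 25×60 + 23×40 + 19×50 + 12×50 + 11×20 = 7090.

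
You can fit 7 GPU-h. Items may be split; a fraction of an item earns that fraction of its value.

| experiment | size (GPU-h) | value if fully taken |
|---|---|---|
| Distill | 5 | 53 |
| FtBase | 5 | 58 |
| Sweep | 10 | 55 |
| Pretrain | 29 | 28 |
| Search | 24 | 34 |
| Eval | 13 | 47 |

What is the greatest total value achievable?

79.2

Rank by value-to-size ratio: FtBase 58/5≈11.6, Distill 53/5≈10.6, Sweep 55/10≈5.5, Eval 47/13≈3.62, Search 34/24≈1.42, Pretrain 28/29≈0.966.
All 5 GPU-h of FtBase fit (value 58) ; 2 remain.
Fill the last 2 GPU-h with part of Distill: 2/5 of it earns 21.2.
Total value = 79.2.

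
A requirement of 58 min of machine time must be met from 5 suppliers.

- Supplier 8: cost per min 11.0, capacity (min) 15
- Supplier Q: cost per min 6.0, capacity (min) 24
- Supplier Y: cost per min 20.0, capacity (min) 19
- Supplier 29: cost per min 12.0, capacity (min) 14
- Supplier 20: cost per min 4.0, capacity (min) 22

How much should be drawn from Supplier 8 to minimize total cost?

12

Fill from the cheapest supplier first.
Supplier 20 (4.0): use full 22 — 36 min to go.
Take 24 from Supplier Q at 6.0 — need 12 more.
Supplier 8 at 11.0: take 12 of its 15 — requirement met.
Supplier 29, Supplier Y: unused.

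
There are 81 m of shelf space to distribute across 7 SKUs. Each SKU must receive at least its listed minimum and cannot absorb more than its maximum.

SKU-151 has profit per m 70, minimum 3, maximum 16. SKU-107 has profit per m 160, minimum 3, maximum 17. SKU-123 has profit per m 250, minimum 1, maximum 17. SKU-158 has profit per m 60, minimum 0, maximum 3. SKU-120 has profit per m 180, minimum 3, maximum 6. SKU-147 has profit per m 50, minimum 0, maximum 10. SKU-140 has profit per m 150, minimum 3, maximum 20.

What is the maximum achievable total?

Meeting every minimum uses 3+3+1+0+3+0+3 = 13 m, leaving 68.
Rank by profit per m: SKU-123 250 > SKU-120 180 > SKU-107 160 > SKU-140 150 > SKU-151 70 > SKU-158 60 > SKU-147 50.
Give SKU-123 16 more to hit its cap of 17 — 52 left.
Give SKU-120 3 more to hit its cap of 6 — 49 left.
SKU-107 takes 14 more to reach its cap of 17 — 35 left.
SKU-140: +17 to 20 (cap) — 18 left.
SKU-151 takes 13 more to reach its cap of 16 — 5 left.
SKU-158: +3 to 3 (cap) — 2 left.
SKU-147 has room for 10 more but only 2 remain, so it gets 2.
Total = 70×16 + 160×17 + 250×17 + 60×3 + 180×6 + 50×2 + 150×20 = 12450.

12450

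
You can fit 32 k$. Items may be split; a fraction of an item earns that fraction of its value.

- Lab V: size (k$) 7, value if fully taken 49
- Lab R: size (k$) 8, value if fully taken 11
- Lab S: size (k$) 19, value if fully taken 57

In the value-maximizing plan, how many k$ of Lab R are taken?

6

Sort by value density: Lab V 49/7≈7, Lab S 57/19≈3, Lab R 11/8≈1.38.
Lab V: take in full, 7 k$ for value 49 ; 25 left.
All 19 k$ of Lab S fit (value 57) ; 6 remain.
Only 6 k$ remain; take 6/8 of Lab R for value 11×6/8 = 8.25.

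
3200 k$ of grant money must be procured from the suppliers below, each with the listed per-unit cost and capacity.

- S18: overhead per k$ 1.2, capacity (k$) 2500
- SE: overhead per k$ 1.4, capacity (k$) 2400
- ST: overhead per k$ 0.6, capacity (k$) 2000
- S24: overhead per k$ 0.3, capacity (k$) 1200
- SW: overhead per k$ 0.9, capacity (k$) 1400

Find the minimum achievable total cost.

1560

Use suppliers in increasing cost order.
S24 (0.3): use full 1200 → 2000 k$ to go.
ST at 0.6: take all 2000 k$ → 0 still needed.
SW, S18, SE: unused.
Cost = 1200×0.3 + 2000×0.6 = 1560.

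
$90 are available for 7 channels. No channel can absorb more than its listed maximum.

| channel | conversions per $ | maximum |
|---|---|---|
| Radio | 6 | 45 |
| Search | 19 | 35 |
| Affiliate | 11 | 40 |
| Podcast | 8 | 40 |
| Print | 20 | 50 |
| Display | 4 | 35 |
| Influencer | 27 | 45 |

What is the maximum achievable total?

Rank by conversions per $: Influencer 27 > Print 20 > Search 19 > Affiliate 11 > Podcast 8 > Radio 6 > Display 4.
Give Influencer 45 to hit its cap of 45 → 45 left.
Print: +45 (room for 50) → 45. Pool exhausted.
Total = 20×45 + 27×45 = 2115.

2115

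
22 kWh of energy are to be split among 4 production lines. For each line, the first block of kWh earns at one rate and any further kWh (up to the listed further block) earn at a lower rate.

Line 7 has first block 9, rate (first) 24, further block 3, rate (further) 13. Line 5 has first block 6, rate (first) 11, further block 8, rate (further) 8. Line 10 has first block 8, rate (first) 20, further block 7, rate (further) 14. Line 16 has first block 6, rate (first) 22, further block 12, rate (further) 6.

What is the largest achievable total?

488

Treat each block as its own option and order by rate: Line 7/first 24 > Line 16/first 22 > Line 10/first 20 > Line 10/second 14 > Line 7/second 13 > Line 5/first 11 > Line 5/second 8 > Line 16/second 6.
Fill Line 7 first block (9 at 24) — 13 left.
Line 16 first at 22: fill all 6 — 7 left.
7 remain; put them into Line 10 first at 20.
Total = 24×9 + 22×6 + 20×7 = 488.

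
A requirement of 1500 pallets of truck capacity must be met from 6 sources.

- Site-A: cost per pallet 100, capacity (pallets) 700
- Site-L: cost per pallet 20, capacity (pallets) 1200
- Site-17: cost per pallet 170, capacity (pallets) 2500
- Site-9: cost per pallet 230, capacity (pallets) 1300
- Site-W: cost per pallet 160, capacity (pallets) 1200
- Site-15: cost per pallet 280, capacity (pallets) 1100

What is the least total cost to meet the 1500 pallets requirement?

Use sources in increasing cost order.
Site-L (20): use full 1200 → 300 pallets to go.
Take 300 from Site-A at 100 to finish.
Site-W, Site-17, Site-9, Site-15: unused.
Cost = 1200×20 + 300×100 = 54000.

54000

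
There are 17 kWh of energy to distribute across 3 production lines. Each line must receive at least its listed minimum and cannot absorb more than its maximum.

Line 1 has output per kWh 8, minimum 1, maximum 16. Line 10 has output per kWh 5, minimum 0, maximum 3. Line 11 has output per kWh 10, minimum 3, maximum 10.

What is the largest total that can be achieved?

156

Meeting every minimum uses 1+0+3 = 4 kWh, leaving 13.
Order the production lines by output per kWh: Line 11 10 > Line 1 8 > Line 10 5.
Line 11 takes 7 more to reach its cap of 10 ; 6 left.
Only 6 left; Line 1 takes them to reach 7.
Total = 8×7 + 10×10 = 156.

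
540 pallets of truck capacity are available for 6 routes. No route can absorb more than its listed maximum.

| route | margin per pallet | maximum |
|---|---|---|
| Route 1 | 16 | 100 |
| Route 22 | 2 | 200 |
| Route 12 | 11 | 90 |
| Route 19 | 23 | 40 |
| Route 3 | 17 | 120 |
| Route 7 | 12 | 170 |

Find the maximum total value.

Rank by margin per pallet: Route 19 23 > Route 3 17 > Route 1 16 > Route 7 12 > Route 12 11 > Route 22 2.
Route 19: +40 to 40 (cap) ; 500 left.
Give Route 3 120 to hit its cap of 120 ; 380 left.
Give Route 1 100 to hit its cap of 100 ; 280 left.
Route 7 takes 170 to reach its cap of 170 ; 110 left.
Route 12: +90 to 90 (cap) ; 20 left.
Route 22: +20 (room for 200) → 20. Pool exhausted.
Total = 16×100 + 2×20 + 11×90 + 23×40 + 17×120 + 12×170 = 7630.

7630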